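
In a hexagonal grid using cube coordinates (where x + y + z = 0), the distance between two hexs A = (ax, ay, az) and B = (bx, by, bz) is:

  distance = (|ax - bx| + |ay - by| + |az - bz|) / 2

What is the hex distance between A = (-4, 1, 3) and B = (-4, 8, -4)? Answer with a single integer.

|ax - bx| = |-4 - (-4)| = 0
|ay - by| = |1 - 8| = 7
|az - bz| = |3 - (-4)| = 7
distance = (0 + 7 + 7) / 2 = 14 / 2 = 7

Answer: 7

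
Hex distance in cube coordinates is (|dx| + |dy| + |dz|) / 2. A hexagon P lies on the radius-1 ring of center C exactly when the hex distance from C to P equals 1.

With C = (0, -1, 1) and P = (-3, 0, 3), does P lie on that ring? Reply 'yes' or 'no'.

|px - cx| = |-3 - 0| = 3
|py - cy| = |0 - (-1)| = 1
|pz - cz| = |3 - 1| = 2
distance = (3+1+2)/2 = 6/2 = 3
radius = 1; distance != radius -> no

Answer: no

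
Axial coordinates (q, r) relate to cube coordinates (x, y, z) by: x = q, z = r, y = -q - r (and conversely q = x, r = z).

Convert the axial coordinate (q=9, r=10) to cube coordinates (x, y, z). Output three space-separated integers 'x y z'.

Answer: 9 -19 10

Derivation:
x = q = 9
z = r = 10
y = -x - z = -(9) - (10) = -19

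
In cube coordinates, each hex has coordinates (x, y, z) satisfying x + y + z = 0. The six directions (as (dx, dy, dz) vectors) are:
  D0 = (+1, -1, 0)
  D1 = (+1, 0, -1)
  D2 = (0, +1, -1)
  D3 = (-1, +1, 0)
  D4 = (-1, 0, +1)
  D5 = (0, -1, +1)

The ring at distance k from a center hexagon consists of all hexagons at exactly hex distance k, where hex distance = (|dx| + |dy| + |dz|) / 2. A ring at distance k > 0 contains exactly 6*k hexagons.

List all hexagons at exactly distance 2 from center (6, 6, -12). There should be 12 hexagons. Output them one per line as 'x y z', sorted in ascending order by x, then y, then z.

Answer: 4 6 -10
4 7 -11
4 8 -12
5 5 -10
5 8 -13
6 4 -10
6 8 -14
7 4 -11
7 7 -14
8 4 -12
8 5 -13
8 6 -14

Derivation:
Walk ring at distance 2 from (6, 6, -12):
Start at center + D4*2 = (4, 6, -10)
  hex 0: (4, 6, -10)
  hex 1: (5, 5, -10)
  hex 2: (6, 4, -10)
  hex 3: (7, 4, -11)
  hex 4: (8, 4, -12)
  hex 5: (8, 5, -13)
  hex 6: (8, 6, -14)
  hex 7: (7, 7, -14)
  hex 8: (6, 8, -14)
  hex 9: (5, 8, -13)
  hex 10: (4, 8, -12)
  hex 11: (4, 7, -11)
Sorted: 12 hexes.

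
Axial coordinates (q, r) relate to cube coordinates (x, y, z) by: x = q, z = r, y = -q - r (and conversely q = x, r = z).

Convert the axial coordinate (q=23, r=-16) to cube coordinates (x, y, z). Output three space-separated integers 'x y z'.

x = q = 23
z = r = -16
y = -x - z = -(23) - (-16) = -7

Answer: 23 -7 -16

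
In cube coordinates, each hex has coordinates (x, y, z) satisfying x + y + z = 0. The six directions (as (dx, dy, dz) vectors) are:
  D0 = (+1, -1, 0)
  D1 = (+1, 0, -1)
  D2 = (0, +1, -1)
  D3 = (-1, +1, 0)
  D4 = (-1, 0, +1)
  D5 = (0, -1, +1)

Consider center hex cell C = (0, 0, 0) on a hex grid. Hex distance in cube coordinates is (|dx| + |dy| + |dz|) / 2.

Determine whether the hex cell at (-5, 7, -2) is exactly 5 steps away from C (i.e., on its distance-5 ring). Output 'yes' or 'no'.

|px - cx| = |-5 - 0| = 5
|py - cy| = |7 - 0| = 7
|pz - cz| = |-2 - 0| = 2
distance = (5+7+2)/2 = 14/2 = 7
radius = 5; distance != radius -> no

Answer: no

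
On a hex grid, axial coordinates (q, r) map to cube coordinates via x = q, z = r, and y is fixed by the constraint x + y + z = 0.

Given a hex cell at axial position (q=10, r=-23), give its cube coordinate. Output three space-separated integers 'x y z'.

Answer: 10 13 -23

Derivation:
x = q = 10
z = r = -23
y = -x - z = -(10) - (-23) = 13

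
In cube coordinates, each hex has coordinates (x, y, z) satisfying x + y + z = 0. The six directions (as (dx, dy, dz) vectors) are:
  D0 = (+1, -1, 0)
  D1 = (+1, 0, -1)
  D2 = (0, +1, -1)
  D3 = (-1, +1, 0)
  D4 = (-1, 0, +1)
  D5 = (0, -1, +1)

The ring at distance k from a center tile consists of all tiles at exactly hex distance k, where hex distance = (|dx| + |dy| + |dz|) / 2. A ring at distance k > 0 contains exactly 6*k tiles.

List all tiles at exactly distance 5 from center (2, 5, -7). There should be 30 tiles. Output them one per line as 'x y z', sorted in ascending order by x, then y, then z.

Walk ring at distance 5 from (2, 5, -7):
Start at center + D4*5 = (-3, 5, -2)
  hex 0: (-3, 5, -2)
  hex 1: (-2, 4, -2)
  hex 2: (-1, 3, -2)
  hex 3: (0, 2, -2)
  hex 4: (1, 1, -2)
  hex 5: (2, 0, -2)
  hex 6: (3, 0, -3)
  hex 7: (4, 0, -4)
  hex 8: (5, 0, -5)
  hex 9: (6, 0, -6)
  hex 10: (7, 0, -7)
  hex 11: (7, 1, -8)
  hex 12: (7, 2, -9)
  hex 13: (7, 3, -10)
  hex 14: (7, 4, -11)
  hex 15: (7, 5, -12)
  hex 16: (6, 6, -12)
  hex 17: (5, 7, -12)
  hex 18: (4, 8, -12)
  hex 19: (3, 9, -12)
  hex 20: (2, 10, -12)
  hex 21: (1, 10, -11)
  hex 22: (0, 10, -10)
  hex 23: (-1, 10, -9)
  hex 24: (-2, 10, -8)
  hex 25: (-3, 10, -7)
  hex 26: (-3, 9, -6)
  hex 27: (-3, 8, -5)
  hex 28: (-3, 7, -4)
  hex 29: (-3, 6, -3)
Sorted: 30 hexes.

Answer: -3 5 -2
-3 6 -3
-3 7 -4
-3 8 -5
-3 9 -6
-3 10 -7
-2 4 -2
-2 10 -8
-1 3 -2
-1 10 -9
0 2 -2
0 10 -10
1 1 -2
1 10 -11
2 0 -2
2 10 -12
3 0 -3
3 9 -12
4 0 -4
4 8 -12
5 0 -5
5 7 -12
6 0 -6
6 6 -12
7 0 -7
7 1 -8
7 2 -9
7 3 -10
7 4 -11
7 5 -12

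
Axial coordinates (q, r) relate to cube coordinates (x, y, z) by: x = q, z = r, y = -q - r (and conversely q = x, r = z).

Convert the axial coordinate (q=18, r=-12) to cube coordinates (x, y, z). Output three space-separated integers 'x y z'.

x = q = 18
z = r = -12
y = -x - z = -(18) - (-12) = -6

Answer: 18 -6 -12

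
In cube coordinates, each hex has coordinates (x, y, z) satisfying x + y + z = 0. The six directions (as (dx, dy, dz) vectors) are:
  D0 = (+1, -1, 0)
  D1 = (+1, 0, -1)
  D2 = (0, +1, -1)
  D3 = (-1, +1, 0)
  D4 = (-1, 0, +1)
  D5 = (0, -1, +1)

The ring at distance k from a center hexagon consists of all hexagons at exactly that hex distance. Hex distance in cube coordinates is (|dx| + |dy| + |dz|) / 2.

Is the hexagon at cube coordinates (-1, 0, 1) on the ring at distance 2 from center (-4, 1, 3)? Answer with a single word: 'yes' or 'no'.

|px - cx| = |-1 - (-4)| = 3
|py - cy| = |0 - 1| = 1
|pz - cz| = |1 - 3| = 2
distance = (3+1+2)/2 = 6/2 = 3
radius = 2; distance != radius -> no

Answer: no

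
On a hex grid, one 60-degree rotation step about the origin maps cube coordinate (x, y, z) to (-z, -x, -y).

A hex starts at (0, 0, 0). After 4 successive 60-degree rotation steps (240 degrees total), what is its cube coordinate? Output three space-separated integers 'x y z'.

Start: (0, 0, 0)
Step 1: (0, 0, 0) -> (-(0), -(0), -(0)) = (0, 0, 0)
Step 2: (0, 0, 0) -> (-(0), -(0), -(0)) = (0, 0, 0)
Step 3: (0, 0, 0) -> (-(0), -(0), -(0)) = (0, 0, 0)
Step 4: (0, 0, 0) -> (-(0), -(0), -(0)) = (0, 0, 0)

Answer: 0 0 0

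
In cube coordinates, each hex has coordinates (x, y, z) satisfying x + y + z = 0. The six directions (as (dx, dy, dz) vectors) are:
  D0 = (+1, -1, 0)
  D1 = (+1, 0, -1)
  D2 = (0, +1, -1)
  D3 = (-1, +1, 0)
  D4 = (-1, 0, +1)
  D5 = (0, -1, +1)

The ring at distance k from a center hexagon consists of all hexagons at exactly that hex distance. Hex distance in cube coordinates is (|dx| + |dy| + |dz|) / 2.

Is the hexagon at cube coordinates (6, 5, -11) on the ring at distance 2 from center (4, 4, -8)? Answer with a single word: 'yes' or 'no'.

|px - cx| = |6 - 4| = 2
|py - cy| = |5 - 4| = 1
|pz - cz| = |-11 - (-8)| = 3
distance = (2+1+3)/2 = 6/2 = 3
radius = 2; distance != radius -> no

Answer: no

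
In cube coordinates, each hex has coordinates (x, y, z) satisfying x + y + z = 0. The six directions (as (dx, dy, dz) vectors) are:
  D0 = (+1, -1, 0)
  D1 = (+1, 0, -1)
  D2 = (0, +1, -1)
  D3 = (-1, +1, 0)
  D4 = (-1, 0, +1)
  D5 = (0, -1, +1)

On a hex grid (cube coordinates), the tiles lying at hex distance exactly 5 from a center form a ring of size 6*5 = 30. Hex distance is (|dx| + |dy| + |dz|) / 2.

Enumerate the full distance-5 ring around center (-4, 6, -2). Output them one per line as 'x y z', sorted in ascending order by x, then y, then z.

Walk ring at distance 5 from (-4, 6, -2):
Start at center + D4*5 = (-9, 6, 3)
  hex 0: (-9, 6, 3)
  hex 1: (-8, 5, 3)
  hex 2: (-7, 4, 3)
  hex 3: (-6, 3, 3)
  hex 4: (-5, 2, 3)
  hex 5: (-4, 1, 3)
  hex 6: (-3, 1, 2)
  hex 7: (-2, 1, 1)
  hex 8: (-1, 1, 0)
  hex 9: (0, 1, -1)
  hex 10: (1, 1, -2)
  hex 11: (1, 2, -3)
  hex 12: (1, 3, -4)
  hex 13: (1, 4, -5)
  hex 14: (1, 5, -6)
  hex 15: (1, 6, -7)
  hex 16: (0, 7, -7)
  hex 17: (-1, 8, -7)
  hex 18: (-2, 9, -7)
  hex 19: (-3, 10, -7)
  hex 20: (-4, 11, -7)
  hex 21: (-5, 11, -6)
  hex 22: (-6, 11, -5)
  hex 23: (-7, 11, -4)
  hex 24: (-8, 11, -3)
  hex 25: (-9, 11, -2)
  hex 26: (-9, 10, -1)
  hex 27: (-9, 9, 0)
  hex 28: (-9, 8, 1)
  hex 29: (-9, 7, 2)
Sorted: 30 hexes.

Answer: -9 6 3
-9 7 2
-9 8 1
-9 9 0
-9 10 -1
-9 11 -2
-8 5 3
-8 11 -3
-7 4 3
-7 11 -4
-6 3 3
-6 11 -5
-5 2 3
-5 11 -6
-4 1 3
-4 11 -7
-3 1 2
-3 10 -7
-2 1 1
-2 9 -7
-1 1 0
-1 8 -7
0 1 -1
0 7 -7
1 1 -2
1 2 -3
1 3 -4
1 4 -5
1 5 -6
1 6 -7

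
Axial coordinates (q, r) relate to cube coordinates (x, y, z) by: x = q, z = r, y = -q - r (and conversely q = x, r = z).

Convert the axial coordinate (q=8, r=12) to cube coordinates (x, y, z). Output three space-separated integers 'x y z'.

x = q = 8
z = r = 12
y = -x - z = -(8) - (12) = -20

Answer: 8 -20 12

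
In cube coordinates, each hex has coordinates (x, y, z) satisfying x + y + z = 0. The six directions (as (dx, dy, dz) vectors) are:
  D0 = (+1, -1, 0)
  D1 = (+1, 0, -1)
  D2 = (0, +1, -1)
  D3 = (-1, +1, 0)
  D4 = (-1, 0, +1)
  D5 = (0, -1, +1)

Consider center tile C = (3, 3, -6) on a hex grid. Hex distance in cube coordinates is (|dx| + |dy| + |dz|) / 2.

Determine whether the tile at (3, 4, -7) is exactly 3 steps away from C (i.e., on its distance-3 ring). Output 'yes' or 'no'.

Answer: no

Derivation:
|px - cx| = |3 - 3| = 0
|py - cy| = |4 - 3| = 1
|pz - cz| = |-7 - (-6)| = 1
distance = (0+1+1)/2 = 2/2 = 1
radius = 3; distance != radius -> no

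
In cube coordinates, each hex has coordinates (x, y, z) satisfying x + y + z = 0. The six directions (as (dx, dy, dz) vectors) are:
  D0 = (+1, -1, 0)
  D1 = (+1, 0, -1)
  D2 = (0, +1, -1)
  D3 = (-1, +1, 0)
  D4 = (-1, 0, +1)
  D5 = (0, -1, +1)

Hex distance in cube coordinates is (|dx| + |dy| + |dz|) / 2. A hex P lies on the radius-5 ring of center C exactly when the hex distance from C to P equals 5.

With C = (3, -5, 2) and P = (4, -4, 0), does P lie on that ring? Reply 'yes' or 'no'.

|px - cx| = |4 - 3| = 1
|py - cy| = |-4 - (-5)| = 1
|pz - cz| = |0 - 2| = 2
distance = (1+1+2)/2 = 4/2 = 2
radius = 5; distance != radius -> no

Answer: no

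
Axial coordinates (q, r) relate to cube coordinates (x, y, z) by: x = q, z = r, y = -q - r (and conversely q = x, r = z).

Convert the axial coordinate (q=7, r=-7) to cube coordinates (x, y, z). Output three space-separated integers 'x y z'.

x = q = 7
z = r = -7
y = -x - z = -(7) - (-7) = 0

Answer: 7 0 -7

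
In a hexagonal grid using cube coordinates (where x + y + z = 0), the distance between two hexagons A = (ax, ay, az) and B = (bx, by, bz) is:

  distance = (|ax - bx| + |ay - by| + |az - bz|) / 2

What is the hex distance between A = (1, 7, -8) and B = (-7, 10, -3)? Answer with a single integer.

Answer: 8

Derivation:
|ax - bx| = |1 - (-7)| = 8
|ay - by| = |7 - 10| = 3
|az - bz| = |-8 - (-3)| = 5
distance = (8 + 3 + 5) / 2 = 16 / 2 = 8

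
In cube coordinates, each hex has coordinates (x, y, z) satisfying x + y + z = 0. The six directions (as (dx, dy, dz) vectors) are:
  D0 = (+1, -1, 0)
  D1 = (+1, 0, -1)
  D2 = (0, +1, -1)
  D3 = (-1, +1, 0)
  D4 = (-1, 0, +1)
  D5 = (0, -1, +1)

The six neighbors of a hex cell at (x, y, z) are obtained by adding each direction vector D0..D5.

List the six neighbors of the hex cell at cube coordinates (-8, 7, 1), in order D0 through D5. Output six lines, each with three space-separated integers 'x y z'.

Center: (-8, 7, 1). Add each direction:
  D0: (-8, 7, 1) + (1, -1, 0) = (-7, 6, 1)
  D1: (-8, 7, 1) + (1, 0, -1) = (-7, 7, 0)
  D2: (-8, 7, 1) + (0, 1, -1) = (-8, 8, 0)
  D3: (-8, 7, 1) + (-1, 1, 0) = (-9, 8, 1)
  D4: (-8, 7, 1) + (-1, 0, 1) = (-9, 7, 2)
  D5: (-8, 7, 1) + (0, -1, 1) = (-8, 6, 2)

Answer: -7 6 1
-7 7 0
-8 8 0
-9 8 1
-9 7 2
-8 6 2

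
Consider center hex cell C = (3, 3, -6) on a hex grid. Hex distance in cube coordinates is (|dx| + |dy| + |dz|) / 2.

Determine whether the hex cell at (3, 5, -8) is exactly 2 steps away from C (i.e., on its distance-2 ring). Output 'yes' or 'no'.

|px - cx| = |3 - 3| = 0
|py - cy| = |5 - 3| = 2
|pz - cz| = |-8 - (-6)| = 2
distance = (0+2+2)/2 = 4/2 = 2
radius = 2; distance == radius -> yes

Answer: yes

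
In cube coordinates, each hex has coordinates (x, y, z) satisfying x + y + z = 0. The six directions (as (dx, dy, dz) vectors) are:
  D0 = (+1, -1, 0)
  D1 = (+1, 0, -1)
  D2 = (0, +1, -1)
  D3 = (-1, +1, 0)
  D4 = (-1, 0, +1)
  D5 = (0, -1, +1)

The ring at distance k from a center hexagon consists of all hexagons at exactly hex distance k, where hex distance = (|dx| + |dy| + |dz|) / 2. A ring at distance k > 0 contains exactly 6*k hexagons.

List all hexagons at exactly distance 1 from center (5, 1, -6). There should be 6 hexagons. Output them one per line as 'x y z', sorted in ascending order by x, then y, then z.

Answer: 4 1 -5
4 2 -6
5 0 -5
5 2 -7
6 0 -6
6 1 -7

Derivation:
Walk ring at distance 1 from (5, 1, -6):
Start at center + D4*1 = (4, 1, -5)
  hex 0: (4, 1, -5)
  hex 1: (5, 0, -5)
  hex 2: (6, 0, -6)
  hex 3: (6, 1, -7)
  hex 4: (5, 2, -7)
  hex 5: (4, 2, -6)
Sorted: 6 hexes.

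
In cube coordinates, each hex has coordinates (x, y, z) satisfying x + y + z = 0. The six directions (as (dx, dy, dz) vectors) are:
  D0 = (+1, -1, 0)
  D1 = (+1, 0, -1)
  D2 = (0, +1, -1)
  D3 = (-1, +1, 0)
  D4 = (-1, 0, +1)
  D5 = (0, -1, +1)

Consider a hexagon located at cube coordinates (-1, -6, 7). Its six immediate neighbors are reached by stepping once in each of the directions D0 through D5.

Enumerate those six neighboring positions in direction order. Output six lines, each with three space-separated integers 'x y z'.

Answer: 0 -7 7
0 -6 6
-1 -5 6
-2 -5 7
-2 -6 8
-1 -7 8

Derivation:
Center: (-1, -6, 7). Add each direction:
  D0: (-1, -6, 7) + (1, -1, 0) = (0, -7, 7)
  D1: (-1, -6, 7) + (1, 0, -1) = (0, -6, 6)
  D2: (-1, -6, 7) + (0, 1, -1) = (-1, -5, 6)
  D3: (-1, -6, 7) + (-1, 1, 0) = (-2, -5, 7)
  D4: (-1, -6, 7) + (-1, 0, 1) = (-2, -6, 8)
  D5: (-1, -6, 7) + (0, -1, 1) = (-1, -7, 8)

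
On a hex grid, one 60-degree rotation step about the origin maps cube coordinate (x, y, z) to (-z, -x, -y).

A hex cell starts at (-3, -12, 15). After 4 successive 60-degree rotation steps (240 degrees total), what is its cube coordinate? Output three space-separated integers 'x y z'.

Answer: 15 -3 -12

Derivation:
Start: (-3, -12, 15)
Step 1: (-3, -12, 15) -> (-(15), -(-3), -(-12)) = (-15, 3, 12)
Step 2: (-15, 3, 12) -> (-(12), -(-15), -(3)) = (-12, 15, -3)
Step 3: (-12, 15, -3) -> (-(-3), -(-12), -(15)) = (3, 12, -15)
Step 4: (3, 12, -15) -> (-(-15), -(3), -(12)) = (15, -3, -12)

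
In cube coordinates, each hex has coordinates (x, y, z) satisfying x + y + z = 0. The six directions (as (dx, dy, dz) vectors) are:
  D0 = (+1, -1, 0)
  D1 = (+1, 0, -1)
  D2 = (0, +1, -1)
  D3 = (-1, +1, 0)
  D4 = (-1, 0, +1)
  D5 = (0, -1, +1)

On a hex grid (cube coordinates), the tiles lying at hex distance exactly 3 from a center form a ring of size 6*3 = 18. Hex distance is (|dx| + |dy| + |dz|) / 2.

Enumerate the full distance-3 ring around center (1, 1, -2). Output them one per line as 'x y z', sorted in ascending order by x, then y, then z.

Walk ring at distance 3 from (1, 1, -2):
Start at center + D4*3 = (-2, 1, 1)
  hex 0: (-2, 1, 1)
  hex 1: (-1, 0, 1)
  hex 2: (0, -1, 1)
  hex 3: (1, -2, 1)
  hex 4: (2, -2, 0)
  hex 5: (3, -2, -1)
  hex 6: (4, -2, -2)
  hex 7: (4, -1, -3)
  hex 8: (4, 0, -4)
  hex 9: (4, 1, -5)
  hex 10: (3, 2, -5)
  hex 11: (2, 3, -5)
  hex 12: (1, 4, -5)
  hex 13: (0, 4, -4)
  hex 14: (-1, 4, -3)
  hex 15: (-2, 4, -2)
  hex 16: (-2, 3, -1)
  hex 17: (-2, 2, 0)
Sorted: 18 hexes.

Answer: -2 1 1
-2 2 0
-2 3 -1
-2 4 -2
-1 0 1
-1 4 -3
0 -1 1
0 4 -4
1 -2 1
1 4 -5
2 -2 0
2 3 -5
3 -2 -1
3 2 -5
4 -2 -2
4 -1 -3
4 0 -4
4 1 -5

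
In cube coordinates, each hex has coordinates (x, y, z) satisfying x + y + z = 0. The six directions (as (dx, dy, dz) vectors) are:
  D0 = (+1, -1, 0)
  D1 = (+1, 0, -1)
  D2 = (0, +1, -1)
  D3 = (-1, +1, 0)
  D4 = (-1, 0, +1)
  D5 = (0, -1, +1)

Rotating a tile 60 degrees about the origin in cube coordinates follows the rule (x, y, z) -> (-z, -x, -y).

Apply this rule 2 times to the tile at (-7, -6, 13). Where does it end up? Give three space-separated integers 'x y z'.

Start: (-7, -6, 13)
Step 1: (-7, -6, 13) -> (-(13), -(-7), -(-6)) = (-13, 7, 6)
Step 2: (-13, 7, 6) -> (-(6), -(-13), -(7)) = (-6, 13, -7)

Answer: -6 13 -7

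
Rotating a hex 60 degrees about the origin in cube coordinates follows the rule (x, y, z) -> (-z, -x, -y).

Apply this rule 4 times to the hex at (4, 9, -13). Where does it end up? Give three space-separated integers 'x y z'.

Start: (4, 9, -13)
Step 1: (4, 9, -13) -> (-(-13), -(4), -(9)) = (13, -4, -9)
Step 2: (13, -4, -9) -> (-(-9), -(13), -(-4)) = (9, -13, 4)
Step 3: (9, -13, 4) -> (-(4), -(9), -(-13)) = (-4, -9, 13)
Step 4: (-4, -9, 13) -> (-(13), -(-4), -(-9)) = (-13, 4, 9)

Answer: -13 4 9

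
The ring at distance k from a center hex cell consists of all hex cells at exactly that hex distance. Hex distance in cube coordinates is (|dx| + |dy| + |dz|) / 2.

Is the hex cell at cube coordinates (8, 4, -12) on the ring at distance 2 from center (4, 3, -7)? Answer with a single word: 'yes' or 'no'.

|px - cx| = |8 - 4| = 4
|py - cy| = |4 - 3| = 1
|pz - cz| = |-12 - (-7)| = 5
distance = (4+1+5)/2 = 10/2 = 5
radius = 2; distance != radius -> no

Answer: no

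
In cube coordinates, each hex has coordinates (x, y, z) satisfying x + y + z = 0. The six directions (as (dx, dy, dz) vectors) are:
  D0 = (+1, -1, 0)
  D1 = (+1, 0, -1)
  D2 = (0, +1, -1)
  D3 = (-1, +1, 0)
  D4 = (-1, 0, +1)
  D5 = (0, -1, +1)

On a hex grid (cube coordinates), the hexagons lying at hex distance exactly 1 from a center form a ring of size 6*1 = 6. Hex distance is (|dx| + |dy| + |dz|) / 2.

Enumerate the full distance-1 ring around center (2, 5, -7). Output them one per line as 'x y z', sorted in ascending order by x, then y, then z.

Walk ring at distance 1 from (2, 5, -7):
Start at center + D4*1 = (1, 5, -6)
  hex 0: (1, 5, -6)
  hex 1: (2, 4, -6)
  hex 2: (3, 4, -7)
  hex 3: (3, 5, -8)
  hex 4: (2, 6, -8)
  hex 5: (1, 6, -7)
Sorted: 6 hexes.

Answer: 1 5 -6
1 6 -7
2 4 -6
2 6 -8
3 4 -7
3 5 -8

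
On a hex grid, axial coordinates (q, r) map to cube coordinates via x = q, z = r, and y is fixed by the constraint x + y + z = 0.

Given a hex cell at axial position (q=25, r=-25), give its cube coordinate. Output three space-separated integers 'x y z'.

Answer: 25 0 -25

Derivation:
x = q = 25
z = r = -25
y = -x - z = -(25) - (-25) = 0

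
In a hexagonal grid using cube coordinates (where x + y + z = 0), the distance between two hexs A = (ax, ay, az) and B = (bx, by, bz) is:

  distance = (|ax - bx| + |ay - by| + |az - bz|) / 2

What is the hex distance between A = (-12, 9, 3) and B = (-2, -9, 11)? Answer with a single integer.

|ax - bx| = |-12 - (-2)| = 10
|ay - by| = |9 - (-9)| = 18
|az - bz| = |3 - 11| = 8
distance = (10 + 18 + 8) / 2 = 36 / 2 = 18

Answer: 18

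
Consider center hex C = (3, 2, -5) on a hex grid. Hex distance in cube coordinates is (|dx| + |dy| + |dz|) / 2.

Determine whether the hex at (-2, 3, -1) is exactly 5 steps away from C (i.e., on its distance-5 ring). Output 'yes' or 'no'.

|px - cx| = |-2 - 3| = 5
|py - cy| = |3 - 2| = 1
|pz - cz| = |-1 - (-5)| = 4
distance = (5+1+4)/2 = 10/2 = 5
radius = 5; distance == radius -> yes

Answer: yes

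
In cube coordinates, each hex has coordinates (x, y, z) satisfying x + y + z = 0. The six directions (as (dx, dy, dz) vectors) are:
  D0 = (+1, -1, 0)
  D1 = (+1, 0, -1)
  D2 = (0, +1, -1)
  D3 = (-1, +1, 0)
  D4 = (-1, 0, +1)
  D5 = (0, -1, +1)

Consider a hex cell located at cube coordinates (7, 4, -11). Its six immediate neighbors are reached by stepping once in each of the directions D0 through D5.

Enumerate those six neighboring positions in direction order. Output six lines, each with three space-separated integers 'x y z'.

Answer: 8 3 -11
8 4 -12
7 5 -12
6 5 -11
6 4 -10
7 3 -10

Derivation:
Center: (7, 4, -11). Add each direction:
  D0: (7, 4, -11) + (1, -1, 0) = (8, 3, -11)
  D1: (7, 4, -11) + (1, 0, -1) = (8, 4, -12)
  D2: (7, 4, -11) + (0, 1, -1) = (7, 5, -12)
  D3: (7, 4, -11) + (-1, 1, 0) = (6, 5, -11)
  D4: (7, 4, -11) + (-1, 0, 1) = (6, 4, -10)
  D5: (7, 4, -11) + (0, -1, 1) = (7, 3, -10)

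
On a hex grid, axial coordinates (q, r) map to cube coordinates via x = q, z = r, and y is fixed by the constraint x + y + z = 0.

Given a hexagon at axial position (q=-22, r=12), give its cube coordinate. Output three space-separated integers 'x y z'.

x = q = -22
z = r = 12
y = -x - z = -(-22) - (12) = 10

Answer: -22 10 12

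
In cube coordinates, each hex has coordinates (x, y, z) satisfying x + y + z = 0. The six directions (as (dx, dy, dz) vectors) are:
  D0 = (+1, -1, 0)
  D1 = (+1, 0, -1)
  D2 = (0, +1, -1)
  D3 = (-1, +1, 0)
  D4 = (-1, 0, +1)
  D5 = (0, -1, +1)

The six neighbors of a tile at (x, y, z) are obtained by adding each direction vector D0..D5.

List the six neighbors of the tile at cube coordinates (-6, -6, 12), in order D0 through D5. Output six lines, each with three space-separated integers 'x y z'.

Answer: -5 -7 12
-5 -6 11
-6 -5 11
-7 -5 12
-7 -6 13
-6 -7 13

Derivation:
Center: (-6, -6, 12). Add each direction:
  D0: (-6, -6, 12) + (1, -1, 0) = (-5, -7, 12)
  D1: (-6, -6, 12) + (1, 0, -1) = (-5, -6, 11)
  D2: (-6, -6, 12) + (0, 1, -1) = (-6, -5, 11)
  D3: (-6, -6, 12) + (-1, 1, 0) = (-7, -5, 12)
  D4: (-6, -6, 12) + (-1, 0, 1) = (-7, -6, 13)
  D5: (-6, -6, 12) + (0, -1, 1) = (-6, -7, 13)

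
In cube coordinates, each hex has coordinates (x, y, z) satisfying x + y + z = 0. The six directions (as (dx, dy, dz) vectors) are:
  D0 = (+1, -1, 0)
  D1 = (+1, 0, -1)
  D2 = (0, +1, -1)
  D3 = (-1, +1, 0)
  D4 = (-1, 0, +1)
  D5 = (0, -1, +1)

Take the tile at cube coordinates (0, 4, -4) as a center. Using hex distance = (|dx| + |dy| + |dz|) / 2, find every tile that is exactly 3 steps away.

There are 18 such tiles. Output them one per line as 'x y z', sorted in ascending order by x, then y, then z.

Walk ring at distance 3 from (0, 4, -4):
Start at center + D4*3 = (-3, 4, -1)
  hex 0: (-3, 4, -1)
  hex 1: (-2, 3, -1)
  hex 2: (-1, 2, -1)
  hex 3: (0, 1, -1)
  hex 4: (1, 1, -2)
  hex 5: (2, 1, -3)
  hex 6: (3, 1, -4)
  hex 7: (3, 2, -5)
  hex 8: (3, 3, -6)
  hex 9: (3, 4, -7)
  hex 10: (2, 5, -7)
  hex 11: (1, 6, -7)
  hex 12: (0, 7, -7)
  hex 13: (-1, 7, -6)
  hex 14: (-2, 7, -5)
  hex 15: (-3, 7, -4)
  hex 16: (-3, 6, -3)
  hex 17: (-3, 5, -2)
Sorted: 18 hexes.

Answer: -3 4 -1
-3 5 -2
-3 6 -3
-3 7 -4
-2 3 -1
-2 7 -5
-1 2 -1
-1 7 -6
0 1 -1
0 7 -7
1 1 -2
1 6 -7
2 1 -3
2 5 -7
3 1 -4
3 2 -5
3 3 -6
3 4 -7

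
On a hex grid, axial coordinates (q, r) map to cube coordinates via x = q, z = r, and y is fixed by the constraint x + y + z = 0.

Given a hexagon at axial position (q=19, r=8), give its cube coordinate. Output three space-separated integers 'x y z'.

x = q = 19
z = r = 8
y = -x - z = -(19) - (8) = -27

Answer: 19 -27 8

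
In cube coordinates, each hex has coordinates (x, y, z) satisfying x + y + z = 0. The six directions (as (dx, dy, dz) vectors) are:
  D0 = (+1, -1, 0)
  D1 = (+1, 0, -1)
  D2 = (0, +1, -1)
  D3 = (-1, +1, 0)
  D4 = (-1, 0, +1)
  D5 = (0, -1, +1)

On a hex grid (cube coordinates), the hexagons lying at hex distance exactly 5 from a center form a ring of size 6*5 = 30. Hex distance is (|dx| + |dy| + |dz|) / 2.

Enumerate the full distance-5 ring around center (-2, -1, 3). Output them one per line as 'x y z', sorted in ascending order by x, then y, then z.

Answer: -7 -1 8
-7 0 7
-7 1 6
-7 2 5
-7 3 4
-7 4 3
-6 -2 8
-6 4 2
-5 -3 8
-5 4 1
-4 -4 8
-4 4 0
-3 -5 8
-3 4 -1
-2 -6 8
-2 4 -2
-1 -6 7
-1 3 -2
0 -6 6
0 2 -2
1 -6 5
1 1 -2
2 -6 4
2 0 -2
3 -6 3
3 -5 2
3 -4 1
3 -3 0
3 -2 -1
3 -1 -2

Derivation:
Walk ring at distance 5 from (-2, -1, 3):
Start at center + D4*5 = (-7, -1, 8)
  hex 0: (-7, -1, 8)
  hex 1: (-6, -2, 8)
  hex 2: (-5, -3, 8)
  hex 3: (-4, -4, 8)
  hex 4: (-3, -5, 8)
  hex 5: (-2, -6, 8)
  hex 6: (-1, -6, 7)
  hex 7: (0, -6, 6)
  hex 8: (1, -6, 5)
  hex 9: (2, -6, 4)
  hex 10: (3, -6, 3)
  hex 11: (3, -5, 2)
  hex 12: (3, -4, 1)
  hex 13: (3, -3, 0)
  hex 14: (3, -2, -1)
  hex 15: (3, -1, -2)
  hex 16: (2, 0, -2)
  hex 17: (1, 1, -2)
  hex 18: (0, 2, -2)
  hex 19: (-1, 3, -2)
  hex 20: (-2, 4, -2)
  hex 21: (-3, 4, -1)
  hex 22: (-4, 4, 0)
  hex 23: (-5, 4, 1)
  hex 24: (-6, 4, 2)
  hex 25: (-7, 4, 3)
  hex 26: (-7, 3, 4)
  hex 27: (-7, 2, 5)
  hex 28: (-7, 1, 6)
  hex 29: (-7, 0, 7)
Sorted: 30 hexes.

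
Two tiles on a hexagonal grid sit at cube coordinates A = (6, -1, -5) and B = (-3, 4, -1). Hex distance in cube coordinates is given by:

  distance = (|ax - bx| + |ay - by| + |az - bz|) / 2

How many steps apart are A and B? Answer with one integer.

|ax - bx| = |6 - (-3)| = 9
|ay - by| = |-1 - 4| = 5
|az - bz| = |-5 - (-1)| = 4
distance = (9 + 5 + 4) / 2 = 18 / 2 = 9

Answer: 9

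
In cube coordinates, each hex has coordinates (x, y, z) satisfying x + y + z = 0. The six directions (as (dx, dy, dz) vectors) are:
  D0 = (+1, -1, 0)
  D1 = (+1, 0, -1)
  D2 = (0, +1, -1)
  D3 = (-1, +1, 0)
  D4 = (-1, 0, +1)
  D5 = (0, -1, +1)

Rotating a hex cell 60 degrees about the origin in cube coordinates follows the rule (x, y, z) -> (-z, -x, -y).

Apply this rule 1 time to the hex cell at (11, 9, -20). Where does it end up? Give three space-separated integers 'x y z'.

Start: (11, 9, -20)
Step 1: (11, 9, -20) -> (-(-20), -(11), -(9)) = (20, -11, -9)

Answer: 20 -11 -9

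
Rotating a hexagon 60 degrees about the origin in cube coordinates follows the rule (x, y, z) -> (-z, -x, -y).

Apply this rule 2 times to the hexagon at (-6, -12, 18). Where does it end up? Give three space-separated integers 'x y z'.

Answer: -12 18 -6

Derivation:
Start: (-6, -12, 18)
Step 1: (-6, -12, 18) -> (-(18), -(-6), -(-12)) = (-18, 6, 12)
Step 2: (-18, 6, 12) -> (-(12), -(-18), -(6)) = (-12, 18, -6)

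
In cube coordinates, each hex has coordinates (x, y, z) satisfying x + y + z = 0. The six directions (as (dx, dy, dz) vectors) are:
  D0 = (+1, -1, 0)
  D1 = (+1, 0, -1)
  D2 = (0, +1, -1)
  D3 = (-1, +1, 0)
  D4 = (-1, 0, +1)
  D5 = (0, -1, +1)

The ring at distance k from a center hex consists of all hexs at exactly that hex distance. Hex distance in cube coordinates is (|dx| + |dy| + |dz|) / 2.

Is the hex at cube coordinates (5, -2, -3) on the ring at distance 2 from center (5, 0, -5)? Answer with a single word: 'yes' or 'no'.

Answer: yes

Derivation:
|px - cx| = |5 - 5| = 0
|py - cy| = |-2 - 0| = 2
|pz - cz| = |-3 - (-5)| = 2
distance = (0+2+2)/2 = 4/2 = 2
radius = 2; distance == radius -> yes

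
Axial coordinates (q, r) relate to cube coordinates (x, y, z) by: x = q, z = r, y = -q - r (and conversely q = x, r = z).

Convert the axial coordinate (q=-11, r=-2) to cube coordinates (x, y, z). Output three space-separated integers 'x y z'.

Answer: -11 13 -2

Derivation:
x = q = -11
z = r = -2
y = -x - z = -(-11) - (-2) = 13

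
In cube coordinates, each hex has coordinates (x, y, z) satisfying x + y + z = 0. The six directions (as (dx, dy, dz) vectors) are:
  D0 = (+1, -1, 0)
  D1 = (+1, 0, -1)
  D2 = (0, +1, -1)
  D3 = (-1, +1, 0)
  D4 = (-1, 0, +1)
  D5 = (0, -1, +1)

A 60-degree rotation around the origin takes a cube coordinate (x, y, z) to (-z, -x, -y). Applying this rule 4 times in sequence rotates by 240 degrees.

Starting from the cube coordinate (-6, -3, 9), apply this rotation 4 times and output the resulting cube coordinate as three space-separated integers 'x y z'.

Answer: 9 -6 -3

Derivation:
Start: (-6, -3, 9)
Step 1: (-6, -3, 9) -> (-(9), -(-6), -(-3)) = (-9, 6, 3)
Step 2: (-9, 6, 3) -> (-(3), -(-9), -(6)) = (-3, 9, -6)
Step 3: (-3, 9, -6) -> (-(-6), -(-3), -(9)) = (6, 3, -9)
Step 4: (6, 3, -9) -> (-(-9), -(6), -(3)) = (9, -6, -3)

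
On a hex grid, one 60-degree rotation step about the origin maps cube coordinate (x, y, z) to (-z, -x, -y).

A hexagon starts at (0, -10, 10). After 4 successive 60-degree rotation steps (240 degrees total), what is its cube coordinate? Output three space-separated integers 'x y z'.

Answer: 10 0 -10

Derivation:
Start: (0, -10, 10)
Step 1: (0, -10, 10) -> (-(10), -(0), -(-10)) = (-10, 0, 10)
Step 2: (-10, 0, 10) -> (-(10), -(-10), -(0)) = (-10, 10, 0)
Step 3: (-10, 10, 0) -> (-(0), -(-10), -(10)) = (0, 10, -10)
Step 4: (0, 10, -10) -> (-(-10), -(0), -(10)) = (10, 0, -10)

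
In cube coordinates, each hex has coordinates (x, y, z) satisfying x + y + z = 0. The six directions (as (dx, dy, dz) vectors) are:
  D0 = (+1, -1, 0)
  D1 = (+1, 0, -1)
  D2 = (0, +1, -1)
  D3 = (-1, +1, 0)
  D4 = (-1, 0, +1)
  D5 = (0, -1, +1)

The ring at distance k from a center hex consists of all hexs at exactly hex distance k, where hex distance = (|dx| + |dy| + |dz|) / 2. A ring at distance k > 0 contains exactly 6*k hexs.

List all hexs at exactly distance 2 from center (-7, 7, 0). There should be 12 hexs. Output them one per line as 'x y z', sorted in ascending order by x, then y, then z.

Walk ring at distance 2 from (-7, 7, 0):
Start at center + D4*2 = (-9, 7, 2)
  hex 0: (-9, 7, 2)
  hex 1: (-8, 6, 2)
  hex 2: (-7, 5, 2)
  hex 3: (-6, 5, 1)
  hex 4: (-5, 5, 0)
  hex 5: (-5, 6, -1)
  hex 6: (-5, 7, -2)
  hex 7: (-6, 8, -2)
  hex 8: (-7, 9, -2)
  hex 9: (-8, 9, -1)
  hex 10: (-9, 9, 0)
  hex 11: (-9, 8, 1)
Sorted: 12 hexes.

Answer: -9 7 2
-9 8 1
-9 9 0
-8 6 2
-8 9 -1
-7 5 2
-7 9 -2
-6 5 1
-6 8 -2
-5 5 0
-5 6 -1
-5 7 -2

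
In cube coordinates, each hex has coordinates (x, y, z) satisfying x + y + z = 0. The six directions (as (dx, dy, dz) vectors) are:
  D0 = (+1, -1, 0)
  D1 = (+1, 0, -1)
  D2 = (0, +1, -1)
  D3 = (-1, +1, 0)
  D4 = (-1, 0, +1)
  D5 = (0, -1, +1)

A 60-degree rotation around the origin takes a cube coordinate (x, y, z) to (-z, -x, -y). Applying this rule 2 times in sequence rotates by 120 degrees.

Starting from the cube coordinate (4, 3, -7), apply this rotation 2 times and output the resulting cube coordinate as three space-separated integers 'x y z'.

Start: (4, 3, -7)
Step 1: (4, 3, -7) -> (-(-7), -(4), -(3)) = (7, -4, -3)
Step 2: (7, -4, -3) -> (-(-3), -(7), -(-4)) = (3, -7, 4)

Answer: 3 -7 4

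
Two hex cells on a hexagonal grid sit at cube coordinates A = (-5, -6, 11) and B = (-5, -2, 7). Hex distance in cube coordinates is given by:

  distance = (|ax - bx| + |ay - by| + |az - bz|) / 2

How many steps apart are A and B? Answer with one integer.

Answer: 4

Derivation:
|ax - bx| = |-5 - (-5)| = 0
|ay - by| = |-6 - (-2)| = 4
|az - bz| = |11 - 7| = 4
distance = (0 + 4 + 4) / 2 = 8 / 2 = 4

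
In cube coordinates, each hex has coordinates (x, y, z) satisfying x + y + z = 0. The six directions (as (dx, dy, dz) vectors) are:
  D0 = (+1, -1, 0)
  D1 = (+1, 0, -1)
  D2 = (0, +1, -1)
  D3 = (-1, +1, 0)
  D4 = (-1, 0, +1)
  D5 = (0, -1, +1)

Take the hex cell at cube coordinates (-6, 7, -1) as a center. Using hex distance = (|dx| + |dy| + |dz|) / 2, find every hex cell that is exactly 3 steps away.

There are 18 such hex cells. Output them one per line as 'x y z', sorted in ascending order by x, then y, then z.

Answer: -9 7 2
-9 8 1
-9 9 0
-9 10 -1
-8 6 2
-8 10 -2
-7 5 2
-7 10 -3
-6 4 2
-6 10 -4
-5 4 1
-5 9 -4
-4 4 0
-4 8 -4
-3 4 -1
-3 5 -2
-3 6 -3
-3 7 -4

Derivation:
Walk ring at distance 3 from (-6, 7, -1):
Start at center + D4*3 = (-9, 7, 2)
  hex 0: (-9, 7, 2)
  hex 1: (-8, 6, 2)
  hex 2: (-7, 5, 2)
  hex 3: (-6, 4, 2)
  hex 4: (-5, 4, 1)
  hex 5: (-4, 4, 0)
  hex 6: (-3, 4, -1)
  hex 7: (-3, 5, -2)
  hex 8: (-3, 6, -3)
  hex 9: (-3, 7, -4)
  hex 10: (-4, 8, -4)
  hex 11: (-5, 9, -4)
  hex 12: (-6, 10, -4)
  hex 13: (-7, 10, -3)
  hex 14: (-8, 10, -2)
  hex 15: (-9, 10, -1)
  hex 16: (-9, 9, 0)
  hex 17: (-9, 8, 1)
Sorted: 18 hexes.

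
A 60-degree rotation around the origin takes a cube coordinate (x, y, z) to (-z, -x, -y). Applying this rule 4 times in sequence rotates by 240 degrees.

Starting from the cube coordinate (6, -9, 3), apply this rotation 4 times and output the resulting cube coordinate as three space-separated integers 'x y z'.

Answer: 3 6 -9

Derivation:
Start: (6, -9, 3)
Step 1: (6, -9, 3) -> (-(3), -(6), -(-9)) = (-3, -6, 9)
Step 2: (-3, -6, 9) -> (-(9), -(-3), -(-6)) = (-9, 3, 6)
Step 3: (-9, 3, 6) -> (-(6), -(-9), -(3)) = (-6, 9, -3)
Step 4: (-6, 9, -3) -> (-(-3), -(-6), -(9)) = (3, 6, -9)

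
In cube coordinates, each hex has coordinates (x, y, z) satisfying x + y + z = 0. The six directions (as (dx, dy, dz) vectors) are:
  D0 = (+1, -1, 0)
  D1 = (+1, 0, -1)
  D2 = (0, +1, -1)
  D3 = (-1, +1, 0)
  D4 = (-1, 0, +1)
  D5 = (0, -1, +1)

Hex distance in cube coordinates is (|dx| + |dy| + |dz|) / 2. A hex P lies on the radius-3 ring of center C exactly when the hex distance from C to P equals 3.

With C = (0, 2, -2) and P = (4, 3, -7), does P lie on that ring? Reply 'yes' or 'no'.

Answer: no

Derivation:
|px - cx| = |4 - 0| = 4
|py - cy| = |3 - 2| = 1
|pz - cz| = |-7 - (-2)| = 5
distance = (4+1+5)/2 = 10/2 = 5
radius = 3; distance != radius -> no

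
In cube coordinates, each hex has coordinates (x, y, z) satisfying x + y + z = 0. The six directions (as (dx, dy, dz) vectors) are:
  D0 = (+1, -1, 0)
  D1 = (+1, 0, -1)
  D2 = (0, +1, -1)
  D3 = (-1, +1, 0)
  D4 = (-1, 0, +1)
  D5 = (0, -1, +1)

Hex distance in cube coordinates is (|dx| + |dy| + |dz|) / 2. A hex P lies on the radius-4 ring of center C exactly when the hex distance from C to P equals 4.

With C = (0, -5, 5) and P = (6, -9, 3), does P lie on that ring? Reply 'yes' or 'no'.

|px - cx| = |6 - 0| = 6
|py - cy| = |-9 - (-5)| = 4
|pz - cz| = |3 - 5| = 2
distance = (6+4+2)/2 = 12/2 = 6
radius = 4; distance != radius -> no

Answer: no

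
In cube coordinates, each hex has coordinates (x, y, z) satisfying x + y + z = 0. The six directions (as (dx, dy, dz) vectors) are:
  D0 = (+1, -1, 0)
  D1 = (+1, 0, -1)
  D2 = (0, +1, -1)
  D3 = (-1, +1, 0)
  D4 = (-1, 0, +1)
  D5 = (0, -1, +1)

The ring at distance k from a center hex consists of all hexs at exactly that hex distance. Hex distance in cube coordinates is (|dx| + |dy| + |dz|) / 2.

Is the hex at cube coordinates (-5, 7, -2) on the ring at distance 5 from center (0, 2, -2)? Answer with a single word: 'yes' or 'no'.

Answer: yes

Derivation:
|px - cx| = |-5 - 0| = 5
|py - cy| = |7 - 2| = 5
|pz - cz| = |-2 - (-2)| = 0
distance = (5+5+0)/2 = 10/2 = 5
radius = 5; distance == radius -> yes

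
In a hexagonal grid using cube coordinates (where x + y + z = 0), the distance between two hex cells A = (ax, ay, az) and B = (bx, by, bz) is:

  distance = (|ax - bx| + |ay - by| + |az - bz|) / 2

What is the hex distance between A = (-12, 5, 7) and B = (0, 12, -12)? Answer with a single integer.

|ax - bx| = |-12 - 0| = 12
|ay - by| = |5 - 12| = 7
|az - bz| = |7 - (-12)| = 19
distance = (12 + 7 + 19) / 2 = 38 / 2 = 19

Answer: 19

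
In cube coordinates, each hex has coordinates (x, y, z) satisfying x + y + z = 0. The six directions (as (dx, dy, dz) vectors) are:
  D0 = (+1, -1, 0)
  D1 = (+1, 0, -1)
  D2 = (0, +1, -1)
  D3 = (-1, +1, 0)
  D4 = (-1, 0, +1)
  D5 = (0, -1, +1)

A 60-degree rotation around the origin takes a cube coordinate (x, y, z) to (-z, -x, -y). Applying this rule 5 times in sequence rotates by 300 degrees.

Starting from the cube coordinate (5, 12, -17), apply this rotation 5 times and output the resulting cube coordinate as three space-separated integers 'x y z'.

Answer: -12 17 -5

Derivation:
Start: (5, 12, -17)
Step 1: (5, 12, -17) -> (-(-17), -(5), -(12)) = (17, -5, -12)
Step 2: (17, -5, -12) -> (-(-12), -(17), -(-5)) = (12, -17, 5)
Step 3: (12, -17, 5) -> (-(5), -(12), -(-17)) = (-5, -12, 17)
Step 4: (-5, -12, 17) -> (-(17), -(-5), -(-12)) = (-17, 5, 12)
Step 5: (-17, 5, 12) -> (-(12), -(-17), -(5)) = (-12, 17, -5)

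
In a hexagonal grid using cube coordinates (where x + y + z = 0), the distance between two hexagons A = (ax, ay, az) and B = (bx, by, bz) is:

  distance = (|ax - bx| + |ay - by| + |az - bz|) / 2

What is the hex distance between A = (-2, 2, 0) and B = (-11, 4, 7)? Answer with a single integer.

Answer: 9

Derivation:
|ax - bx| = |-2 - (-11)| = 9
|ay - by| = |2 - 4| = 2
|az - bz| = |0 - 7| = 7
distance = (9 + 2 + 7) / 2 = 18 / 2 = 9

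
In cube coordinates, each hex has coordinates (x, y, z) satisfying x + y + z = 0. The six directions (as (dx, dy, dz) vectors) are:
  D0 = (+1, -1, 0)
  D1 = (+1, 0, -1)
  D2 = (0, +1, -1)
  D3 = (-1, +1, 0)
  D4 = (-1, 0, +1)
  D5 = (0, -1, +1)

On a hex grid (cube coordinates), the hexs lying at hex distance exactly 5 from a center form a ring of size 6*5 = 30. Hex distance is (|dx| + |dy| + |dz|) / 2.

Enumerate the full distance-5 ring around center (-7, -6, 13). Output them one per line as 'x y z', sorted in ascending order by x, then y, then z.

Walk ring at distance 5 from (-7, -6, 13):
Start at center + D4*5 = (-12, -6, 18)
  hex 0: (-12, -6, 18)
  hex 1: (-11, -7, 18)
  hex 2: (-10, -8, 18)
  hex 3: (-9, -9, 18)
  hex 4: (-8, -10, 18)
  hex 5: (-7, -11, 18)
  hex 6: (-6, -11, 17)
  hex 7: (-5, -11, 16)
  hex 8: (-4, -11, 15)
  hex 9: (-3, -11, 14)
  hex 10: (-2, -11, 13)
  hex 11: (-2, -10, 12)
  hex 12: (-2, -9, 11)
  hex 13: (-2, -8, 10)
  hex 14: (-2, -7, 9)
  hex 15: (-2, -6, 8)
  hex 16: (-3, -5, 8)
  hex 17: (-4, -4, 8)
  hex 18: (-5, -3, 8)
  hex 19: (-6, -2, 8)
  hex 20: (-7, -1, 8)
  hex 21: (-8, -1, 9)
  hex 22: (-9, -1, 10)
  hex 23: (-10, -1, 11)
  hex 24: (-11, -1, 12)
  hex 25: (-12, -1, 13)
  hex 26: (-12, -2, 14)
  hex 27: (-12, -3, 15)
  hex 28: (-12, -4, 16)
  hex 29: (-12, -5, 17)
Sorted: 30 hexes.

Answer: -12 -6 18
-12 -5 17
-12 -4 16
-12 -3 15
-12 -2 14
-12 -1 13
-11 -7 18
-11 -1 12
-10 -8 18
-10 -1 11
-9 -9 18
-9 -1 10
-8 -10 18
-8 -1 9
-7 -11 18
-7 -1 8
-6 -11 17
-6 -2 8
-5 -11 16
-5 -3 8
-4 -11 15
-4 -4 8
-3 -11 14
-3 -5 8
-2 -11 13
-2 -10 12
-2 -9 11
-2 -8 10
-2 -7 9
-2 -6 8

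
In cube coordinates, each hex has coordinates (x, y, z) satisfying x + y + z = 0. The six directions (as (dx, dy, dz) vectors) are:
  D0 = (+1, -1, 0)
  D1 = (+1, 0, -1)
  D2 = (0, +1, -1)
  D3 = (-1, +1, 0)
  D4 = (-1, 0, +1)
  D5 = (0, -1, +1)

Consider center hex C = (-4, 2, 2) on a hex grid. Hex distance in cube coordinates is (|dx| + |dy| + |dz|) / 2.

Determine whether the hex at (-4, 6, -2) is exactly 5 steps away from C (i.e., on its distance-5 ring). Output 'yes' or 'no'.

Answer: no

Derivation:
|px - cx| = |-4 - (-4)| = 0
|py - cy| = |6 - 2| = 4
|pz - cz| = |-2 - 2| = 4
distance = (0+4+4)/2 = 8/2 = 4
radius = 5; distance != radius -> no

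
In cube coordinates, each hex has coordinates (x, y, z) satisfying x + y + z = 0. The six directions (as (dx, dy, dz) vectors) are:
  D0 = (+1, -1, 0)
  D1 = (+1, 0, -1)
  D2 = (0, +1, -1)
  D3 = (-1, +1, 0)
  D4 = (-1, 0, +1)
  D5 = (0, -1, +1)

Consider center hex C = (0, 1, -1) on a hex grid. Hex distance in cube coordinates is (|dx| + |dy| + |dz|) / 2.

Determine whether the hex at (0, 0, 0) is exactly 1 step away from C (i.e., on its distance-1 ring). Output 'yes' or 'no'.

|px - cx| = |0 - 0| = 0
|py - cy| = |0 - 1| = 1
|pz - cz| = |0 - (-1)| = 1
distance = (0+1+1)/2 = 2/2 = 1
radius = 1; distance == radius -> yes

Answer: yes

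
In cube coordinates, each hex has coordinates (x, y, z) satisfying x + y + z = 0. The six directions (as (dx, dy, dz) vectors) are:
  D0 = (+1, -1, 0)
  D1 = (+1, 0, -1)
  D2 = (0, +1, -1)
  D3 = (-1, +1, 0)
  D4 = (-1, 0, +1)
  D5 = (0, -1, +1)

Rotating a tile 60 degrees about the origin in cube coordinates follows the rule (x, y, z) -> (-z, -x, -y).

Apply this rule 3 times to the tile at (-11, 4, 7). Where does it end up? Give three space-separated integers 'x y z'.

Start: (-11, 4, 7)
Step 1: (-11, 4, 7) -> (-(7), -(-11), -(4)) = (-7, 11, -4)
Step 2: (-7, 11, -4) -> (-(-4), -(-7), -(11)) = (4, 7, -11)
Step 3: (4, 7, -11) -> (-(-11), -(4), -(7)) = (11, -4, -7)

Answer: 11 -4 -7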